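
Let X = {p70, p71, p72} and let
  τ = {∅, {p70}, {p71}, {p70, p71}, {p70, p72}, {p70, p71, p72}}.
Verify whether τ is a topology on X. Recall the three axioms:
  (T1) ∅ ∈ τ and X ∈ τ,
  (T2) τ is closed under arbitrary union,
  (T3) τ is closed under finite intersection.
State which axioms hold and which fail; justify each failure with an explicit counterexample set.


τ IS a topology on X.

Axiom (T1): ∅ ∈ τ? Yes; X ∈ τ? Yes.
Axiom (T2/T3): check pairwise unions and intersections of members of τ.
All pairwise intersections and unions checked — each lies in τ. Therefore τ satisfies (T1), (T2), (T3): it IS a topology on X.


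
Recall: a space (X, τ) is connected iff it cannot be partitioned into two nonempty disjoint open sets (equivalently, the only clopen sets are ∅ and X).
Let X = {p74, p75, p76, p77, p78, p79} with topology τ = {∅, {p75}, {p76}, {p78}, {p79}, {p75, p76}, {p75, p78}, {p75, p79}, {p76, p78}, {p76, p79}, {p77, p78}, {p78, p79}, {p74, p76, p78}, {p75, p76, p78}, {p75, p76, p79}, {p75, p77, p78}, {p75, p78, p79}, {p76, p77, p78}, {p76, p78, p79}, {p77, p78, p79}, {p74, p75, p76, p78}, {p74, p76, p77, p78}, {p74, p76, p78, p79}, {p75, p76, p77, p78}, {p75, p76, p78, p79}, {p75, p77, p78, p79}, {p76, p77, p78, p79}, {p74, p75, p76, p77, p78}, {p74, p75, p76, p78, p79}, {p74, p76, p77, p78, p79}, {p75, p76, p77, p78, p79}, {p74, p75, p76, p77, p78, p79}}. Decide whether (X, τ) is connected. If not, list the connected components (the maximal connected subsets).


(X, τ) is disconnected; components = [{p75}, {p79}, {p74, p76, p77, p78}].

Find clopen sets (U ∈ τ with X ∖ U ∈ τ):
  U = ∅, X ∖ U = {p74, p75, p76, p77, p78, p79} — both open, so U is clopen.
  U = {p75}, X ∖ U = {p74, p76, p77, p78, p79} — both open, so U is clopen.
  U = {p79}, X ∖ U = {p74, p75, p76, p77, p78} — both open, so U is clopen.
  U = {p75, p79}, X ∖ U = {p74, p76, p77, p78} — both open, so U is clopen.
  U = {p74, p76, p77, p78}, X ∖ U = {p75, p79} — both open, so U is clopen.
  U = {p74, p75, p76, p77, p78}, X ∖ U = {p79} — both open, so U is clopen.
  U = {p74, p76, p77, p78, p79}, X ∖ U = {p75} — both open, so U is clopen.
  U = {p74, p75, p76, p77, p78, p79}, X ∖ U = ∅ — both open, so U is clopen.
Nontrivial clopen(s) exist: e.g. {p75, p79}. So (X, τ) is disconnected.
Compute connected components by grouping points that agree on all clopens:
  component: {p75}
  component: {p79}
  component: {p74, p76, p77, p78}


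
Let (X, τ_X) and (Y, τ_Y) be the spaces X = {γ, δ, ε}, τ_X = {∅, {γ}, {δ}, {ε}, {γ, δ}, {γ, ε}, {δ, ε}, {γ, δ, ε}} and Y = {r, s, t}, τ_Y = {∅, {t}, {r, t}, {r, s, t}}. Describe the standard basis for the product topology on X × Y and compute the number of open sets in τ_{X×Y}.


Basis B = {∅ × ∅, {γ} × {t}, {δ} × {t}, {ε} × {t}, {γ} × {r, t}, {γ, δ} × {t}, {γ, ε} × {t}, {δ} × {r, t}, {δ, ε} × {t}, {ε} × {r, t}, {γ} × {r, s, t}, {γ, δ, ε} × {t}, {δ} × {r, s, t}, {ε} × {r, s, t}, {γ, δ} × {r, t}, {γ, ε} × {r, t}, {δ, ε} × {r, t}, {γ, δ} × {r, s, t}, {γ, ε} × {r, s, t}, {γ, δ, ε} × {r, t}, {δ, ε} × {r, s, t}, {γ, δ, ε} × {r, s, t}}; |τ_{X×Y}| = 64.

Enumerate products U × V with U ∈ τ_X, V ∈ τ_Y (deduplicated):
  ∅ × ∅ = {} (∅)
  {γ} × {t} = {(γ,t)}
  {δ} × {t} = {(δ,t)}
  {ε} × {t} = {(ε,t)}
  {γ} × {r, t} = {(γ,r), (γ,t)}
  {γ, δ} × {t} = {(γ,t), (δ,t)}
  {γ, ε} × {t} = {(γ,t), (ε,t)}
  {δ} × {r, t} = {(δ,r), (δ,t)}
  {δ, ε} × {t} = {(δ,t), (ε,t)}
  {ε} × {r, t} = {(ε,r), (ε,t)}
  {γ} × {r, s, t} = {(γ,r), (γ,s), (γ,t)}
  {γ, δ, ε} × {t} = {(γ,t), (δ,t), (ε,t)}
  {δ} × {r, s, t} = {(δ,r), (δ,s), (δ,t)}
  {ε} × {r, s, t} = {(ε,r), (ε,s), (ε,t)}
  {γ, δ} × {r, t} = {(γ,r), (γ,t), (δ,r), (δ,t)}
  {γ, ε} × {r, t} = {(γ,r), (γ,t), (ε,r), (ε,t)}
  {δ, ε} × {r, t} = {(δ,r), (δ,t), (ε,r), (ε,t)}
  {γ, δ} × {r, s, t} = {(γ,r), (γ,s), (γ,t), (δ,r), (δ,s), (δ,t)}
  {γ, ε} × {r, s, t} = {(γ,r), (γ,s), (γ,t), (ε,r), (ε,s), (ε,t)}
  {γ, δ, ε} × {r, t} = {(γ,r), (γ,t), (δ,r), (δ,t), (ε,r), (ε,t)}
  {δ, ε} × {r, s, t} = {(δ,r), (δ,s), (δ,t), (ε,r), (ε,s), (ε,t)}
  {γ, δ, ε} × {r, s, t} = {(γ,r), (γ,s), (γ,t), (δ,r), (δ,s), (δ,t), (ε,r), (ε,s), (ε,t)}
These 22 distinct sets form the basis B.
Close under arbitrary unions to get τ_{X×Y}; counting gives |τ_{X×Y}| = 64.


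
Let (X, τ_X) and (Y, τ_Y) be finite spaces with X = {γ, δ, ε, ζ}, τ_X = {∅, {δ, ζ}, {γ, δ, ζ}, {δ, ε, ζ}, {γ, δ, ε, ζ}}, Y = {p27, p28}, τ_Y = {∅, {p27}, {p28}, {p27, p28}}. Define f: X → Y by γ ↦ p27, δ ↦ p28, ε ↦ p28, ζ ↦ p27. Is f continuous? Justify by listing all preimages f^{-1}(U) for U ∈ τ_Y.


f is NOT continuous.

Compute f^{-1}(U) for each U ∈ τ_Y:
  U = ∅: f^{-1}(U) = ∅ ∈ τ_X ✓.
  U = {p27}: f^{-1}(U) = {γ, ζ} ∉ τ_X ✗.
  U = {p28}: f^{-1}(U) = {δ, ε} ∉ τ_X ✗.
  U = {p27, p28}: f^{-1}(U) = {γ, δ, ε, ζ} ∈ τ_X ✓.
Found U = {p27} with f^{-1}(U) = {γ, ζ} not in τ_X. Therefore f is NOT continuous.


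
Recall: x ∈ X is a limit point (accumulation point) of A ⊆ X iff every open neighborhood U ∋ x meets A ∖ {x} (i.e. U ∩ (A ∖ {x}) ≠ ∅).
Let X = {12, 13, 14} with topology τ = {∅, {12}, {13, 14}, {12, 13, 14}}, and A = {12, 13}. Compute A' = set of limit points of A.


A' = {14}

For each x ∈ X, list the open sets U ∈ τ with x ∈ U, then check whether U ∩ (A ∖ {x}) ≠ ∅ for every such U.
  x = 12: open {12} ∋ x has {12} ∩ (A ∖ {12}) = ∅, so x is NOT a limit point.
  x = 13: open {13, 14} ∋ x has {13, 14} ∩ (A ∖ {13}) = ∅, so x is NOT a limit point.
  x = 14: opens ∋ x are {13, 14}, {12, 13, 14}; each meets A ∖ {14}, so x IS a limit point.
Collecting: A' = {14}.


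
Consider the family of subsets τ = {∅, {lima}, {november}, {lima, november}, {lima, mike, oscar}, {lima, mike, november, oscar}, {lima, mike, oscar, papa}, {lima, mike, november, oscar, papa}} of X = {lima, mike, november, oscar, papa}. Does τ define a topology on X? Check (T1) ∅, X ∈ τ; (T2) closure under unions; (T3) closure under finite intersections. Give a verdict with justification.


τ IS a topology on X.

Axiom (T1): ∅ ∈ τ? Yes; X ∈ τ? Yes.
Axiom (T2/T3): check pairwise unions and intersections of members of τ.
All pairwise intersections and unions checked — each lies in τ. Therefore τ satisfies (T1), (T2), (T3): it IS a topology on X.


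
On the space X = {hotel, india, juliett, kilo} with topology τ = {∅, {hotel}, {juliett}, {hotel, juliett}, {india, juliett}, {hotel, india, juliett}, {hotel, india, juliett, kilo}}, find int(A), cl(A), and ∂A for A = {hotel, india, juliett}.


int(A) = {hotel, india, juliett}, cl(A) = {hotel, india, juliett, kilo}, ∂A = {kilo}.

Closed sets in (X, τ) are complements of opens:
  closed(X, τ) = {∅, {kilo}, {hotel, kilo}, {india, kilo}, {hotel, india, kilo}, {india, juliett, kilo}, {hotel, india, juliett, kilo}}.
int(A) = ⋃ {U ∈ τ : U ⊆ A}. Opens contained in A: ∅, {hotel}, {juliett}, {hotel, juliett}, {india, juliett}, {hotel, india, juliett}.
Taking the union of these: int(A) = {hotel, india, juliett}.
cl(A) = ⋂ {C closed : A ⊆ C}. Closed sets containing A: {hotel, india, juliett, kilo}.
Intersecting these: cl(A) = {hotel, india, juliett, kilo}.
∂A = cl(A) ∖ int(A) = {hotel, india, juliett, kilo} ∖ {hotel, india, juliett} = {kilo}.


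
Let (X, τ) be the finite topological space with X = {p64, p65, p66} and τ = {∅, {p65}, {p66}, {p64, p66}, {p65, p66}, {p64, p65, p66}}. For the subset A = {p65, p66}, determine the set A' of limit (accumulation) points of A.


A' = {p64}

For each x ∈ X, list the open sets U ∈ τ with x ∈ U, then check whether U ∩ (A ∖ {x}) ≠ ∅ for every such U.
  x = p64: opens ∋ x are {p64, p66}, {p64, p65, p66}; each meets A ∖ {p64}, so x IS a limit point.
  x = p65: open {p65} ∋ x has {p65} ∩ (A ∖ {p65}) = ∅, so x is NOT a limit point.
  x = p66: open {p66} ∋ x has {p66} ∩ (A ∖ {p66}) = ∅, so x is NOT a limit point.
Collecting: A' = {p64}.


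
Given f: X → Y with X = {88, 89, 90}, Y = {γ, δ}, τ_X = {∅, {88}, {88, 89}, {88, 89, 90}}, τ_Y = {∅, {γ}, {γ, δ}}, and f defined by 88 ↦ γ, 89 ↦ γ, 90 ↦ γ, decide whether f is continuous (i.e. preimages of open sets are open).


f IS continuous.

Compute f^{-1}(U) for each U ∈ τ_Y:
  U = ∅: f^{-1}(U) = ∅ ∈ τ_X ✓.
  U = {γ}: f^{-1}(U) = {88, 89, 90} ∈ τ_X ✓.
  U = {γ, δ}: f^{-1}(U) = {88, 89, 90} ∈ τ_X ✓.
Every preimage lies in τ_X, so f IS continuous.


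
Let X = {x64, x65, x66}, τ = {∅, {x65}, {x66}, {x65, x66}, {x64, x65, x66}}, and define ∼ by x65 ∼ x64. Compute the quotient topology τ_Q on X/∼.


X/∼ = {[x64=x65], [x66]}; |τ_Q| = 3.

Equivalence classes: [x64=x65], [x66].
Quotient map π: X → X/∼ sends x64 ↦ [x64=x65], x65 ↦ [x64=x65], x66 ↦ [x66].
For each subset V ⊆ X/∼, compute π^{-1}(V) ⊆ X and check whether π^{-1}(V) ∈ τ. V is open in τ_Q iff π^{-1}(V) ∈ τ.
  V = {}: π^{-1}(V) = ∅ ∈ τ ✓.
  V = {[x64=x65]}: π^{-1}(V) = {x64, x65} ∉ τ ✗.
  V = {[x66]}: π^{-1}(V) = {x66} ∈ τ ✓.
  V = {[x64=x65], [x66]}: π^{-1}(V) = {x64, x65, x66} ∈ τ ✓.
Open sets in the quotient: τ_Q = {{}, {[x66]}, {[x64=x65], [x66]}} (3 elements).


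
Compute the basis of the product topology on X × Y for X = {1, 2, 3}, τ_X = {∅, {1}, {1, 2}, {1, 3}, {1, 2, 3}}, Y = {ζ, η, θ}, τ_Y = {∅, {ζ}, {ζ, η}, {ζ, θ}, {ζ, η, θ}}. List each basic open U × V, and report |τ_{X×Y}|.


Basis B = {∅ × ∅, {1} × {ζ}, {1} × {ζ, η}, {1} × {ζ, θ}, {1, 2} × {ζ}, {1, 3} × {ζ}, {1} × {ζ, η, θ}, {1, 2, 3} × {ζ}, {1, 2} × {ζ, η}, {1, 3} × {ζ, η}, {1, 2} × {ζ, θ}, {1, 3} × {ζ, θ}, {1, 2} × {ζ, η, θ}, {1, 3} × {ζ, η, θ}, {1, 2, 3} × {ζ, η}, {1, 2, 3} × {ζ, θ}, {1, 2, 3} × {ζ, η, θ}}; |τ_{X×Y}| = 48.

Enumerate products U × V with U ∈ τ_X, V ∈ τ_Y (deduplicated):
  ∅ × ∅ = {} (∅)
  {1} × {ζ} = {(1,ζ)}
  {1} × {ζ, η} = {(1,ζ), (1,η)}
  {1} × {ζ, θ} = {(1,ζ), (1,θ)}
  {1, 2} × {ζ} = {(1,ζ), (2,ζ)}
  {1, 3} × {ζ} = {(1,ζ), (3,ζ)}
  {1} × {ζ, η, θ} = {(1,ζ), (1,η), (1,θ)}
  {1, 2, 3} × {ζ} = {(1,ζ), (2,ζ), (3,ζ)}
  {1, 2} × {ζ, η} = {(1,ζ), (1,η), (2,ζ), (2,η)}
  {1, 3} × {ζ, η} = {(1,ζ), (1,η), (3,ζ), (3,η)}
  {1, 2} × {ζ, θ} = {(1,ζ), (1,θ), (2,ζ), (2,θ)}
  {1, 3} × {ζ, θ} = {(1,ζ), (1,θ), (3,ζ), (3,θ)}
  {1, 2} × {ζ, η, θ} = {(1,ζ), (1,η), (1,θ), (2,ζ), (2,η), (2,θ)}
  {1, 3} × {ζ, η, θ} = {(1,ζ), (1,η), (1,θ), (3,ζ), (3,η), (3,θ)}
  {1, 2, 3} × {ζ, η} = {(1,ζ), (1,η), (2,ζ), (2,η), (3,ζ), (3,η)}
  {1, 2, 3} × {ζ, θ} = {(1,ζ), (1,θ), (2,ζ), (2,θ), (3,ζ), (3,θ)}
  {1, 2, 3} × {ζ, η, θ} = {(1,ζ), (1,η), (1,θ), (2,ζ), (2,η), (2,θ), (3,ζ), (3,η), (3,θ)}
These 17 distinct sets form the basis B.
Close under arbitrary unions to get τ_{X×Y}; counting gives |τ_{X×Y}| = 48.


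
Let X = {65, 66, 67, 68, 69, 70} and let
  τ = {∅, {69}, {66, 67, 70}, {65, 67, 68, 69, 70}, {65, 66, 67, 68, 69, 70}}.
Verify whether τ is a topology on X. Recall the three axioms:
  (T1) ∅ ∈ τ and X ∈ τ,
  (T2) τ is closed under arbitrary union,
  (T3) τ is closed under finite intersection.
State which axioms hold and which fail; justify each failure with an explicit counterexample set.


τ is NOT a topology on X.

Axiom (T1): ∅ ∈ τ? Yes; X ∈ τ? Yes.
Axiom (T2/T3): check pairwise unions and intersections of members of τ.
Counterexample for (T2): {69} ∪ {66, 67, 70} = {66, 67, 69, 70} ∉ τ. Therefore τ is NOT a topology.


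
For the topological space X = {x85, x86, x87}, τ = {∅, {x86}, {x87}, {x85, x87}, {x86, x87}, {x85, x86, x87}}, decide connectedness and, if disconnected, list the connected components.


(X, τ) is disconnected; components = [{x86}, {x85, x87}].

Find clopen sets (U ∈ τ with X ∖ U ∈ τ):
  U = ∅, X ∖ U = {x85, x86, x87} — both open, so U is clopen.
  U = {x86}, X ∖ U = {x85, x87} — both open, so U is clopen.
  U = {x85, x87}, X ∖ U = {x86} — both open, so U is clopen.
  U = {x85, x86, x87}, X ∖ U = ∅ — both open, so U is clopen.
Nontrivial clopen(s) exist: e.g. {x86}. So (X, τ) is disconnected.
Compute connected components by grouping points that agree on all clopens:
  component: {x86}
  component: {x85, x87}


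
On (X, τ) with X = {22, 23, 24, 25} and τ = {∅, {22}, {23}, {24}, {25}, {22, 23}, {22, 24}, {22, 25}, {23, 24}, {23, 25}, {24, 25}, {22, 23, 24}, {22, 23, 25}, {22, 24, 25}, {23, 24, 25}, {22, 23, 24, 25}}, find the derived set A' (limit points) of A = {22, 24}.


A' = ∅

For each x ∈ X, list the open sets U ∈ τ with x ∈ U, then check whether U ∩ (A ∖ {x}) ≠ ∅ for every such U.
  x = 22: open {22} ∋ x has {22} ∩ (A ∖ {22}) = ∅, so x is NOT a limit point.
  x = 23: open {23} ∋ x has {23} ∩ (A ∖ {23}) = ∅, so x is NOT a limit point.
  x = 24: open {24} ∋ x has {24} ∩ (A ∖ {24}) = ∅, so x is NOT a limit point.
  x = 25: open {25} ∋ x has {25} ∩ (A ∖ {25}) = ∅, so x is NOT a limit point.
Collecting: A' = ∅.


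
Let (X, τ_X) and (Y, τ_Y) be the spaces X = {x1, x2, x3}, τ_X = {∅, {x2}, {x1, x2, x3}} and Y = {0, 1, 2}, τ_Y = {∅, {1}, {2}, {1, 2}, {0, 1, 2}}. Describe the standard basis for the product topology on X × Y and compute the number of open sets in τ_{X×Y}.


Basis B = {∅ × ∅, {x2} × {1}, {x2} × {2}, {x2} × {1, 2}, {x1, x2, x3} × {1}, {x1, x2, x3} × {2}, {x2} × {0, 1, 2}, {x1, x2, x3} × {1, 2}, {x1, x2, x3} × {0, 1, 2}}; |τ_{X×Y}| = 14.

Enumerate products U × V with U ∈ τ_X, V ∈ τ_Y (deduplicated):
  ∅ × ∅ = {} (∅)
  {x2} × {1} = {(x2,1)}
  {x2} × {2} = {(x2,2)}
  {x2} × {1, 2} = {(x2,1), (x2,2)}
  {x1, x2, x3} × {1} = {(x1,1), (x2,1), (x3,1)}
  {x1, x2, x3} × {2} = {(x1,2), (x2,2), (x3,2)}
  {x2} × {0, 1, 2} = {(x2,0), (x2,1), (x2,2)}
  {x1, x2, x3} × {1, 2} = {(x1,1), (x1,2), (x2,1), (x2,2), (x3,1), (x3,2)}
  {x1, x2, x3} × {0, 1, 2} = {(x1,0), (x1,1), (x1,2), (x2,0), (x2,1), (x2,2), (x3,0), (x3,1), (x3,2)}
These 9 distinct sets form the basis B.
Close under arbitrary unions to get τ_{X×Y}; counting gives |τ_{X×Y}| = 14.


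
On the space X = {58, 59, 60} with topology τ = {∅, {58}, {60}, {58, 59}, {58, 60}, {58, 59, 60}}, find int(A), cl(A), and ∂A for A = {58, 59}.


int(A) = {58, 59}, cl(A) = {58, 59}, ∂A = ∅.

Closed sets in (X, τ) are complements of opens:
  closed(X, τ) = {∅, {59}, {60}, {58, 59}, {59, 60}, {58, 59, 60}}.
int(A) = ⋃ {U ∈ τ : U ⊆ A}. Opens contained in A: ∅, {58}, {58, 59}.
Taking the union of these: int(A) = {58, 59}.
cl(A) = ⋂ {C closed : A ⊆ C}. Closed sets containing A: {58, 59}, {58, 59, 60}.
Intersecting these: cl(A) = {58, 59}.
∂A = cl(A) ∖ int(A) = {58, 59} ∖ {58, 59} = ∅.


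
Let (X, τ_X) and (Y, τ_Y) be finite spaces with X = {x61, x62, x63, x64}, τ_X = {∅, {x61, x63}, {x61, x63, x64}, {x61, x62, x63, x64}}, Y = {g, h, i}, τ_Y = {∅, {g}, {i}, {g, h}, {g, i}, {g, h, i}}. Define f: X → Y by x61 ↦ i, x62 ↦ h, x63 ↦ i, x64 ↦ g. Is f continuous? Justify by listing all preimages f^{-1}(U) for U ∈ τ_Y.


f is NOT continuous.

Compute f^{-1}(U) for each U ∈ τ_Y:
  U = ∅: f^{-1}(U) = ∅ ∈ τ_X ✓.
  U = {g}: f^{-1}(U) = {x64} ∉ τ_X ✗.
  U = {i}: f^{-1}(U) = {x61, x63} ∈ τ_X ✓.
  U = {g, h}: f^{-1}(U) = {x62, x64} ∉ τ_X ✗.
  U = {g, i}: f^{-1}(U) = {x61, x63, x64} ∈ τ_X ✓.
  U = {g, h, i}: f^{-1}(U) = {x61, x62, x63, x64} ∈ τ_X ✓.
Found U = {g} with f^{-1}(U) = {x64} not in τ_X. Therefore f is NOT continuous.


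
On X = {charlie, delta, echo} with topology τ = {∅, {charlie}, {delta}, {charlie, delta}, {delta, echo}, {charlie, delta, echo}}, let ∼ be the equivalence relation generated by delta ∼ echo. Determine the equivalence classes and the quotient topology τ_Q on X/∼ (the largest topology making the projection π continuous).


X/∼ = {[charlie], [delta=echo]}; |τ_Q| = 4.

Equivalence classes: [charlie], [delta=echo].
Quotient map π: X → X/∼ sends charlie ↦ [charlie], delta ↦ [delta=echo], echo ↦ [delta=echo].
For each subset V ⊆ X/∼, compute π^{-1}(V) ⊆ X and check whether π^{-1}(V) ∈ τ. V is open in τ_Q iff π^{-1}(V) ∈ τ.
  V = {}: π^{-1}(V) = ∅ ∈ τ ✓.
  V = {[charlie]}: π^{-1}(V) = {charlie} ∈ τ ✓.
  V = {[delta=echo]}: π^{-1}(V) = {delta, echo} ∈ τ ✓.
  V = {[charlie], [delta=echo]}: π^{-1}(V) = {charlie, delta, echo} ∈ τ ✓.
Open sets in the quotient: τ_Q = {{}, {[charlie]}, {[delta=echo]}, {[charlie], [delta=echo]}} (4 elements).


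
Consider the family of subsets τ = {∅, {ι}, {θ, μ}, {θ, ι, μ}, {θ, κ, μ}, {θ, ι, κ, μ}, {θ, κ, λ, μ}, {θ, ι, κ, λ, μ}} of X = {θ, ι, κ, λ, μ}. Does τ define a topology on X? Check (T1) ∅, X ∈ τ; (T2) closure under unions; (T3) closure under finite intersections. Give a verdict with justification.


τ IS a topology on X.

Axiom (T1): ∅ ∈ τ? Yes; X ∈ τ? Yes.
Axiom (T2/T3): check pairwise unions and intersections of members of τ.
All pairwise intersections and unions checked — each lies in τ. Therefore τ satisfies (T1), (T2), (T3): it IS a topology on X.


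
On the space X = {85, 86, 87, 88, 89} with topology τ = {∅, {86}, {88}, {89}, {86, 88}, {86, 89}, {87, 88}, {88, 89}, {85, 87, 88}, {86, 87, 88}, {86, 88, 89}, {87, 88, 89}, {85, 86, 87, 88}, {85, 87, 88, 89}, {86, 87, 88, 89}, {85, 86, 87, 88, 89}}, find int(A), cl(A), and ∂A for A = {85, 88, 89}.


int(A) = {88, 89}, cl(A) = {85, 87, 88, 89}, ∂A = {85, 87}.

Closed sets in (X, τ) are complements of opens:
  closed(X, τ) = {∅, {85}, {86}, {89}, {85, 86}, {85, 87}, {85, 89}, {86, 89}, {85, 86, 87}, {85, 86, 89}, {85, 87, 88}, {85, 87, 89}, {85, 86, 87, 88}, {85, 86, 87, 89}, {85, 87, 88, 89}, {85, 86, 87, 88, 89}}.
int(A) = ⋃ {U ∈ τ : U ⊆ A}. Opens contained in A: ∅, {88}, {89}, {88, 89}.
Taking the union of these: int(A) = {88, 89}.
cl(A) = ⋂ {C closed : A ⊆ C}. Closed sets containing A: {85, 87, 88, 89}, {85, 86, 87, 88, 89}.
Intersecting these: cl(A) = {85, 87, 88, 89}.
∂A = cl(A) ∖ int(A) = {85, 87, 88, 89} ∖ {88, 89} = {85, 87}.


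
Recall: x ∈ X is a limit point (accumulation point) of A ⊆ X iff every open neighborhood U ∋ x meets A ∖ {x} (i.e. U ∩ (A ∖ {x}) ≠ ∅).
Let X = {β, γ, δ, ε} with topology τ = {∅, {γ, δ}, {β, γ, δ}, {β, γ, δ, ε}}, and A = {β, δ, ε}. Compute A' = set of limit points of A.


A' = {β, γ, ε}

For each x ∈ X, list the open sets U ∈ τ with x ∈ U, then check whether U ∩ (A ∖ {x}) ≠ ∅ for every such U.
  x = β: opens ∋ x are {β, γ, δ}, {β, γ, δ, ε}; each meets A ∖ {β}, so x IS a limit point.
  x = γ: opens ∋ x are {γ, δ}, {β, γ, δ}, {β, γ, δ, ε}; each meets A ∖ {γ}, so x IS a limit point.
  x = δ: open {γ, δ} ∋ x has {γ, δ} ∩ (A ∖ {δ}) = ∅, so x is NOT a limit point.
  x = ε: opens ∋ x are {β, γ, δ, ε}; each meets A ∖ {ε}, so x IS a limit point.
Collecting: A' = {β, γ, ε}.


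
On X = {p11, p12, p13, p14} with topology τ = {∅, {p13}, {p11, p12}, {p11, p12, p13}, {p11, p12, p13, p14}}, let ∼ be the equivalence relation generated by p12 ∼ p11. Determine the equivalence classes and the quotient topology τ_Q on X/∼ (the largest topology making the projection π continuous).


X/∼ = {[p11=p12], [p13], [p14]}; |τ_Q| = 5.

Equivalence classes: [p11=p12], [p13], [p14].
Quotient map π: X → X/∼ sends p11 ↦ [p11=p12], p12 ↦ [p11=p12], p13 ↦ [p13], p14 ↦ [p14].
For each subset V ⊆ X/∼, compute π^{-1}(V) ⊆ X and check whether π^{-1}(V) ∈ τ. V is open in τ_Q iff π^{-1}(V) ∈ τ.
  V = {}: π^{-1}(V) = ∅ ∈ τ ✓.
  V = {[p11=p12]}: π^{-1}(V) = {p11, p12} ∈ τ ✓.
  V = {[p13]}: π^{-1}(V) = {p13} ∈ τ ✓.
  V = {[p11=p12], [p13]}: π^{-1}(V) = {p11, p12, p13} ∈ τ ✓.
  V = {[p14]}: π^{-1}(V) = {p14} ∉ τ ✗.
  V = {[p11=p12], [p14]}: π^{-1}(V) = {p11, p12, p14} ∉ τ ✗.
  V = {[p13], [p14]}: π^{-1}(V) = {p13, p14} ∉ τ ✗.
  V = {[p11=p12], [p13], [p14]}: π^{-1}(V) = {p11, p12, p13, p14} ∈ τ ✓.
Open sets in the quotient: τ_Q = {{}, {[p11=p12]}, {[p13]}, {[p11=p12], [p13]}, {[p11=p12], [p13], [p14]}} (5 elements).


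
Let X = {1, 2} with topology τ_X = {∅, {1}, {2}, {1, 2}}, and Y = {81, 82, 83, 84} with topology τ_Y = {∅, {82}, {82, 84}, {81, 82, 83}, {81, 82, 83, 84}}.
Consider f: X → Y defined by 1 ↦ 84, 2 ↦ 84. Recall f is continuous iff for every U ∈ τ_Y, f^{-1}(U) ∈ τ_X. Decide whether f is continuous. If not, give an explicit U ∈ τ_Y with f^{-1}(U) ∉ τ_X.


f IS continuous.

Compute f^{-1}(U) for each U ∈ τ_Y:
  U = ∅: f^{-1}(U) = ∅ ∈ τ_X ✓.
  U = {82}: f^{-1}(U) = ∅ ∈ τ_X ✓.
  U = {82, 84}: f^{-1}(U) = {1, 2} ∈ τ_X ✓.
  U = {81, 82, 83}: f^{-1}(U) = ∅ ∈ τ_X ✓.
  U = {81, 82, 83, 84}: f^{-1}(U) = {1, 2} ∈ τ_X ✓.
Every preimage lies in τ_X, so f IS continuous.


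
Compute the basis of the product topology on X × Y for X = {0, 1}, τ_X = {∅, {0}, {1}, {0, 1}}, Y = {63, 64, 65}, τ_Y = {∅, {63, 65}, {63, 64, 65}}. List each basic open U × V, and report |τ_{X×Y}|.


Basis B = {∅ × ∅, {0} × {63, 65}, {1} × {63, 65}, {0} × {63, 64, 65}, {1} × {63, 64, 65}, {0, 1} × {63, 65}, {0, 1} × {63, 64, 65}}; |τ_{X×Y}| = 9.

Enumerate products U × V with U ∈ τ_X, V ∈ τ_Y (deduplicated):
  ∅ × ∅ = {} (∅)
  {0} × {63, 65} = {(0,63), (0,65)}
  {1} × {63, 65} = {(1,63), (1,65)}
  {0} × {63, 64, 65} = {(0,63), (0,64), (0,65)}
  {1} × {63, 64, 65} = {(1,63), (1,64), (1,65)}
  {0, 1} × {63, 65} = {(0,63), (0,65), (1,63), (1,65)}
  {0, 1} × {63, 64, 65} = {(0,63), (0,64), (0,65), (1,63), (1,64), (1,65)}
These 7 distinct sets form the basis B.
Close under arbitrary unions to get τ_{X×Y}; counting gives |τ_{X×Y}| = 9.


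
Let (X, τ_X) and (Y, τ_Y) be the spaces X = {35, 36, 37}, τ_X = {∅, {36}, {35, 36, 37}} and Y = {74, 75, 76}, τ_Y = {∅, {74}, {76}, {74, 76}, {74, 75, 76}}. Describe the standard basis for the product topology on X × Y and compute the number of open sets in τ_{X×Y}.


Basis B = {∅ × ∅, {36} × {74}, {36} × {76}, {36} × {74, 76}, {35, 36, 37} × {74}, {35, 36, 37} × {76}, {36} × {74, 75, 76}, {35, 36, 37} × {74, 76}, {35, 36, 37} × {74, 75, 76}}; |τ_{X×Y}| = 14.

Enumerate products U × V with U ∈ τ_X, V ∈ τ_Y (deduplicated):
  ∅ × ∅ = {} (∅)
  {36} × {74} = {(36,74)}
  {36} × {76} = {(36,76)}
  {36} × {74, 76} = {(36,74), (36,76)}
  {35, 36, 37} × {74} = {(35,74), (36,74), (37,74)}
  {35, 36, 37} × {76} = {(35,76), (36,76), (37,76)}
  {36} × {74, 75, 76} = {(36,74), (36,75), (36,76)}
  {35, 36, 37} × {74, 76} = {(35,74), (35,76), (36,74), (36,76), (37,74), (37,76)}
  {35, 36, 37} × {74, 75, 76} = {(35,74), (35,75), (35,76), (36,74), (36,75), (36,76), (37,74), (37,75), (37,76)}
These 9 distinct sets form the basis B.
Close under arbitrary unions to get τ_{X×Y}; counting gives |τ_{X×Y}| = 14.


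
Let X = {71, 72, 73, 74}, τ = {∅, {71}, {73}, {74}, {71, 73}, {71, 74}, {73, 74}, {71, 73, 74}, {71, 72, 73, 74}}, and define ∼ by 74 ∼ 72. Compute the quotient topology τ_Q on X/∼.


X/∼ = {[71], [72=74], [73]}; |τ_Q| = 5.

Equivalence classes: [71], [72=74], [73].
Quotient map π: X → X/∼ sends 71 ↦ [71], 72 ↦ [72=74], 73 ↦ [73], 74 ↦ [72=74].
For each subset V ⊆ X/∼, compute π^{-1}(V) ⊆ X and check whether π^{-1}(V) ∈ τ. V is open in τ_Q iff π^{-1}(V) ∈ τ.
  V = {}: π^{-1}(V) = ∅ ∈ τ ✓.
  V = {[71]}: π^{-1}(V) = {71} ∈ τ ✓.
  V = {[72=74]}: π^{-1}(V) = {72, 74} ∉ τ ✗.
  V = {[71], [72=74]}: π^{-1}(V) = {71, 72, 74} ∉ τ ✗.
  V = {[73]}: π^{-1}(V) = {73} ∈ τ ✓.
  V = {[71], [73]}: π^{-1}(V) = {71, 73} ∈ τ ✓.
  V = {[72=74], [73]}: π^{-1}(V) = {72, 73, 74} ∉ τ ✗.
  V = {[71], [72=74], [73]}: π^{-1}(V) = {71, 72, 73, 74} ∈ τ ✓.
Open sets in the quotient: τ_Q = {{}, {[71]}, {[73]}, {[71], [73]}, {[71], [72=74], [73]}} (5 elements).


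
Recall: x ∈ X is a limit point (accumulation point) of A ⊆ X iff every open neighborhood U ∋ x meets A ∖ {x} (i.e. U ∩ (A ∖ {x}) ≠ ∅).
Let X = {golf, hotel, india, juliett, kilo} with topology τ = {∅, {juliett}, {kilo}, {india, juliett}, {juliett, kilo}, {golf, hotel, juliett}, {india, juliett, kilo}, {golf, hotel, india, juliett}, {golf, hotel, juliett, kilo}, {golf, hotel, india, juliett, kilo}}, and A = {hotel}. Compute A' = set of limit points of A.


A' = {golf}

For each x ∈ X, list the open sets U ∈ τ with x ∈ U, then check whether U ∩ (A ∖ {x}) ≠ ∅ for every such U.
  x = golf: opens ∋ x are {golf, hotel, juliett}, {golf, hotel, india, juliett}, {golf, hotel, juliett, kilo}, {golf, hotel, india, juliett, kilo}; each meets A ∖ {golf}, so x IS a limit point.
  x = hotel: open {golf, hotel, juliett} ∋ x has {golf, hotel, juliett} ∩ (A ∖ {hotel}) = ∅, so x is NOT a limit point.
  x = india: open {india, juliett} ∋ x has {india, juliett} ∩ (A ∖ {india}) = ∅, so x is NOT a limit point.
  x = juliett: open {juliett} ∋ x has {juliett} ∩ (A ∖ {juliett}) = ∅, so x is NOT a limit point.
  x = kilo: open {kilo} ∋ x has {kilo} ∩ (A ∖ {kilo}) = ∅, so x is NOT a limit point.
Collecting: A' = {golf}.


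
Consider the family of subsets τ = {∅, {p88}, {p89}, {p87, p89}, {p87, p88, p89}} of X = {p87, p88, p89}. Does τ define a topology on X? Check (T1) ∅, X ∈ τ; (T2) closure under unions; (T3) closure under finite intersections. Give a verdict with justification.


τ is NOT a topology on X.

Axiom (T1): ∅ ∈ τ? Yes; X ∈ τ? Yes.
Axiom (T2/T3): check pairwise unions and intersections of members of τ.
Counterexample for (T2): {p88} ∪ {p89} = {p88, p89} ∉ τ. Therefore τ is NOT a topology.


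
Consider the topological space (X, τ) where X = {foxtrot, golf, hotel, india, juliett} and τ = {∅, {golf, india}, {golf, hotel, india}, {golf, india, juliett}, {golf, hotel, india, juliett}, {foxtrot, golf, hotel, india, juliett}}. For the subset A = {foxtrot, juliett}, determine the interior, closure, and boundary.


int(A) = ∅, cl(A) = {foxtrot, juliett}, ∂A = {foxtrot, juliett}.

Closed sets in (X, τ) are complements of opens:
  closed(X, τ) = {∅, {foxtrot}, {foxtrot, hotel}, {foxtrot, juliett}, {foxtrot, hotel, juliett}, {foxtrot, golf, hotel, india, juliett}}.
int(A) = ⋃ {U ∈ τ : U ⊆ A}. Opens contained in A: ∅.
Taking the union of these: int(A) = ∅.
cl(A) = ⋂ {C closed : A ⊆ C}. Closed sets containing A: {foxtrot, juliett}, {foxtrot, hotel, juliett}, {foxtrot, golf, hotel, india, juliett}.
Intersecting these: cl(A) = {foxtrot, juliett}.
∂A = cl(A) ∖ int(A) = {foxtrot, juliett} ∖ ∅ = {foxtrot, juliett}.


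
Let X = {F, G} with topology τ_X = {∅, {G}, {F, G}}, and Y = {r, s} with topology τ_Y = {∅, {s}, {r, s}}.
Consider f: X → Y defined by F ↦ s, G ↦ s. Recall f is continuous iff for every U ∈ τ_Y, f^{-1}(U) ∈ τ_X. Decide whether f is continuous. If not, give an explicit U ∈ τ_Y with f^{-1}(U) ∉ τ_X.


f IS continuous.

Compute f^{-1}(U) for each U ∈ τ_Y:
  U = ∅: f^{-1}(U) = ∅ ∈ τ_X ✓.
  U = {s}: f^{-1}(U) = {F, G} ∈ τ_X ✓.
  U = {r, s}: f^{-1}(U) = {F, G} ∈ τ_X ✓.
Every preimage lies in τ_X, so f IS continuous.


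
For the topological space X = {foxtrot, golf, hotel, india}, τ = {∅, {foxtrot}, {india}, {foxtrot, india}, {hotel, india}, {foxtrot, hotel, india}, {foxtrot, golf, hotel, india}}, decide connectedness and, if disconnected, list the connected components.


(X, τ) is connected.

Find clopen sets (U ∈ τ with X ∖ U ∈ τ):
  U = ∅, X ∖ U = {foxtrot, golf, hotel, india} — both open, so U is clopen.
  U = {foxtrot, golf, hotel, india}, X ∖ U = ∅ — both open, so U is clopen.
Only trivial clopens (∅ and X) exist, so (X, τ) is connected.
Compute connected components by grouping points that agree on all clopens:
  component: {foxtrot, golf, hotel, india}


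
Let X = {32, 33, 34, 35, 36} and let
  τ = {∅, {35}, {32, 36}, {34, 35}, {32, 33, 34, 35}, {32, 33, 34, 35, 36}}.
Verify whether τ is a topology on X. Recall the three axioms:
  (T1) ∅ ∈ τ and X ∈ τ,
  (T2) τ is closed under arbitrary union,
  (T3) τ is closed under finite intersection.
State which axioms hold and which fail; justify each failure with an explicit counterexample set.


τ is NOT a topology on X.

Axiom (T1): ∅ ∈ τ? Yes; X ∈ τ? Yes.
Axiom (T2/T3): check pairwise unions and intersections of members of τ.
Counterexample for (T2): {35} ∪ {32, 36} = {32, 35, 36} ∉ τ. Therefore τ is NOT a topology.


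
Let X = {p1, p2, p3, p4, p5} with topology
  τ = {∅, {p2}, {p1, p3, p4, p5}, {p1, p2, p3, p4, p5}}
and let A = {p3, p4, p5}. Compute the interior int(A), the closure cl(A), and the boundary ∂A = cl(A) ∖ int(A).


int(A) = ∅, cl(A) = {p1, p3, p4, p5}, ∂A = {p1, p3, p4, p5}.

Closed sets in (X, τ) are complements of opens:
  closed(X, τ) = {∅, {p2}, {p1, p3, p4, p5}, {p1, p2, p3, p4, p5}}.
int(A) = ⋃ {U ∈ τ : U ⊆ A}. Opens contained in A: ∅.
Taking the union of these: int(A) = ∅.
cl(A) = ⋂ {C closed : A ⊆ C}. Closed sets containing A: {p1, p3, p4, p5}, {p1, p2, p3, p4, p5}.
Intersecting these: cl(A) = {p1, p3, p4, p5}.
∂A = cl(A) ∖ int(A) = {p1, p3, p4, p5} ∖ ∅ = {p1, p3, p4, p5}.


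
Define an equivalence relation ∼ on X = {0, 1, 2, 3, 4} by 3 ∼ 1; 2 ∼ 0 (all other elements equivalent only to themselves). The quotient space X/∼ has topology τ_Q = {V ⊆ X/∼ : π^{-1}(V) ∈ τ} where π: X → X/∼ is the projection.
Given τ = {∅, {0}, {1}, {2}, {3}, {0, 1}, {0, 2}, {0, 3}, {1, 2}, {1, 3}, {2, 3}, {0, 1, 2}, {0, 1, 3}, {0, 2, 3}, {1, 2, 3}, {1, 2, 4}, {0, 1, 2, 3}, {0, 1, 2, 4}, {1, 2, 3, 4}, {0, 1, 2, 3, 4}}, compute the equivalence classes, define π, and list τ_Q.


X/∼ = {[0=2], [1=3], [4]}; |τ_Q| = 5.

Equivalence classes: [0=2], [1=3], [4].
Quotient map π: X → X/∼ sends 0 ↦ [0=2], 1 ↦ [1=3], 2 ↦ [0=2], 3 ↦ [1=3], 4 ↦ [4].
For each subset V ⊆ X/∼, compute π^{-1}(V) ⊆ X and check whether π^{-1}(V) ∈ τ. V is open in τ_Q iff π^{-1}(V) ∈ τ.
  V = {}: π^{-1}(V) = ∅ ∈ τ ✓.
  V = {[0=2]}: π^{-1}(V) = {0, 2} ∈ τ ✓.
  V = {[1=3]}: π^{-1}(V) = {1, 3} ∈ τ ✓.
  V = {[0=2], [1=3]}: π^{-1}(V) = {0, 1, 2, 3} ∈ τ ✓.
  V = {[4]}: π^{-1}(V) = {4} ∉ τ ✗.
  V = {[0=2], [4]}: π^{-1}(V) = {0, 2, 4} ∉ τ ✗.
  V = {[1=3], [4]}: π^{-1}(V) = {1, 3, 4} ∉ τ ✗.
  V = {[0=2], [1=3], [4]}: π^{-1}(V) = {0, 1, 2, 3, 4} ∈ τ ✓.
Open sets in the quotient: τ_Q = {{}, {[0=2]}, {[1=3]}, {[0=2], [1=3]}, {[0=2], [1=3], [4]}} (5 elements).


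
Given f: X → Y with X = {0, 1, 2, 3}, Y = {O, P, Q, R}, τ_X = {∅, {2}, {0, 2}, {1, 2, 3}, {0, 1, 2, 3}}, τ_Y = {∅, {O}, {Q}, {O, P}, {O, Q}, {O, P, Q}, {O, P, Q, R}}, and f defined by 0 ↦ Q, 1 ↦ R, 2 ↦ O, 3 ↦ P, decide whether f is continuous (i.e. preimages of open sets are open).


f is NOT continuous.

Compute f^{-1}(U) for each U ∈ τ_Y:
  U = ∅: f^{-1}(U) = ∅ ∈ τ_X ✓.
  U = {O}: f^{-1}(U) = {2} ∈ τ_X ✓.
  U = {Q}: f^{-1}(U) = {0} ∉ τ_X ✗.
  U = {O, P}: f^{-1}(U) = {2, 3} ∉ τ_X ✗.
  U = {O, Q}: f^{-1}(U) = {0, 2} ∈ τ_X ✓.
  U = {O, P, Q}: f^{-1}(U) = {0, 2, 3} ∉ τ_X ✗.
  U = {O, P, Q, R}: f^{-1}(U) = {0, 1, 2, 3} ∈ τ_X ✓.
Found U = {Q} with f^{-1}(U) = {0} not in τ_X. Therefore f is NOT continuous.


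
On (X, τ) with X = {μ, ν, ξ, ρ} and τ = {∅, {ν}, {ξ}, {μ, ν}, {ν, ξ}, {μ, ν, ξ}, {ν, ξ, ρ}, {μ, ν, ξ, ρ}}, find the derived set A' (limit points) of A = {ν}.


A' = {μ, ρ}

For each x ∈ X, list the open sets U ∈ τ with x ∈ U, then check whether U ∩ (A ∖ {x}) ≠ ∅ for every such U.
  x = μ: opens ∋ x are {μ, ν}, {μ, ν, ξ}, {μ, ν, ξ, ρ}; each meets A ∖ {μ}, so x IS a limit point.
  x = ν: open {ν} ∋ x has {ν} ∩ (A ∖ {ν}) = ∅, so x is NOT a limit point.
  x = ξ: open {ξ} ∋ x has {ξ} ∩ (A ∖ {ξ}) = ∅, so x is NOT a limit point.
  x = ρ: opens ∋ x are {ν, ξ, ρ}, {μ, ν, ξ, ρ}; each meets A ∖ {ρ}, so x IS a limit point.
Collecting: A' = {μ, ρ}.


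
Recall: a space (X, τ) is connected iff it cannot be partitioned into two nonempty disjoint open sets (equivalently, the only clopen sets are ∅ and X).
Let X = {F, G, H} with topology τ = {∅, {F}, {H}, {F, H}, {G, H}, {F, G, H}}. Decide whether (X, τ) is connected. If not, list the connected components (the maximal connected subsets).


(X, τ) is disconnected; components = [{F}, {G, H}].

Find clopen sets (U ∈ τ with X ∖ U ∈ τ):
  U = ∅, X ∖ U = {F, G, H} — both open, so U is clopen.
  U = {F}, X ∖ U = {G, H} — both open, so U is clopen.
  U = {G, H}, X ∖ U = {F} — both open, so U is clopen.
  U = {F, G, H}, X ∖ U = ∅ — both open, so U is clopen.
Nontrivial clopen(s) exist: e.g. {F}. So (X, τ) is disconnected.
Compute connected components by grouping points that agree on all clopens:
  component: {F}
  component: {G, H}


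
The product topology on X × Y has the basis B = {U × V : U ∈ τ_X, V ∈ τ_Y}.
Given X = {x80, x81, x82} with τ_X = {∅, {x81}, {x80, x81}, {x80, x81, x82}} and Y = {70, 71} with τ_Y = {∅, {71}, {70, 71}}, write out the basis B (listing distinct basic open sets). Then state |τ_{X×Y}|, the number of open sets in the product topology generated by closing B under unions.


Basis B = {∅ × ∅, {x81} × {71}, {x80, x81} × {71}, {x81} × {70, 71}, {x80, x81, x82} × {71}, {x80, x81} × {70, 71}, {x80, x81, x82} × {70, 71}}; |τ_{X×Y}| = 10.

Enumerate products U × V with U ∈ τ_X, V ∈ τ_Y (deduplicated):
  ∅ × ∅ = {} (∅)
  {x81} × {71} = {(x81,71)}
  {x80, x81} × {71} = {(x80,71), (x81,71)}
  {x81} × {70, 71} = {(x81,70), (x81,71)}
  {x80, x81, x82} × {71} = {(x80,71), (x81,71), (x82,71)}
  {x80, x81} × {70, 71} = {(x80,70), (x80,71), (x81,70), (x81,71)}
  {x80, x81, x82} × {70, 71} = {(x80,70), (x80,71), (x81,70), (x81,71), (x82,70), (x82,71)}
These 7 distinct sets form the basis B.
Close under arbitrary unions to get τ_{X×Y}; counting gives |τ_{X×Y}| = 10.


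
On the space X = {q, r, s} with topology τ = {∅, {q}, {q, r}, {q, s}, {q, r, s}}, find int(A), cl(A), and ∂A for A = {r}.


int(A) = ∅, cl(A) = {r}, ∂A = {r}.

Closed sets in (X, τ) are complements of opens:
  closed(X, τ) = {∅, {r}, {s}, {r, s}, {q, r, s}}.
int(A) = ⋃ {U ∈ τ : U ⊆ A}. Opens contained in A: ∅.
Taking the union of these: int(A) = ∅.
cl(A) = ⋂ {C closed : A ⊆ C}. Closed sets containing A: {r}, {r, s}, {q, r, s}.
Intersecting these: cl(A) = {r}.
∂A = cl(A) ∖ int(A) = {r} ∖ ∅ = {r}.


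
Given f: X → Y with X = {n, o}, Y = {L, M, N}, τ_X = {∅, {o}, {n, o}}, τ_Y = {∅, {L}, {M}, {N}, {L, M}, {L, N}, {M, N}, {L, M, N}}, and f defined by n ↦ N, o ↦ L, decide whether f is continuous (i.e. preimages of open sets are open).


f is NOT continuous.

Compute f^{-1}(U) for each U ∈ τ_Y:
  U = ∅: f^{-1}(U) = ∅ ∈ τ_X ✓.
  U = {L}: f^{-1}(U) = {o} ∈ τ_X ✓.
  U = {M}: f^{-1}(U) = ∅ ∈ τ_X ✓.
  U = {N}: f^{-1}(U) = {n} ∉ τ_X ✗.
  U = {L, M}: f^{-1}(U) = {o} ∈ τ_X ✓.
  U = {L, N}: f^{-1}(U) = {n, o} ∈ τ_X ✓.
  U = {M, N}: f^{-1}(U) = {n} ∉ τ_X ✗.
  U = {L, M, N}: f^{-1}(U) = {n, o} ∈ τ_X ✓.
Found U = {N} with f^{-1}(U) = {n} not in τ_X. Therefore f is NOT continuous.


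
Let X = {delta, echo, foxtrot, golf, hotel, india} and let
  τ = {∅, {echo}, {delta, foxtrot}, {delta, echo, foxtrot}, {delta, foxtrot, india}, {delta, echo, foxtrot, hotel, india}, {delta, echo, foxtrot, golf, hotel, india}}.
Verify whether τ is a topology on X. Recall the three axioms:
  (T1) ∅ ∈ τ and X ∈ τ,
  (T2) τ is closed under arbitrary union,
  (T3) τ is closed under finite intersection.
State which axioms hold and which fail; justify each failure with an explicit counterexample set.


τ is NOT a topology on X.

Axiom (T1): ∅ ∈ τ? Yes; X ∈ τ? Yes.
Axiom (T2/T3): check pairwise unions and intersections of members of τ.
Counterexample for (T2): {echo} ∪ {delta, foxtrot, india} = {delta, echo, foxtrot, india} ∉ τ. Therefore τ is NOT a topology.


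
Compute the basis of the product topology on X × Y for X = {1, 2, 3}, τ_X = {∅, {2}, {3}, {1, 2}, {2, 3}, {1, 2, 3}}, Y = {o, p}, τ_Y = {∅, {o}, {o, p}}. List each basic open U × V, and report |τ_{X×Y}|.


Basis B = {∅ × ∅, {2} × {o}, {3} × {o}, {1, 2} × {o}, {2} × {o, p}, {2, 3} × {o}, {3} × {o, p}, {1, 2, 3} × {o}, {1, 2} × {o, p}, {2, 3} × {o, p}, {1, 2, 3} × {o, p}}; |τ_{X×Y}| = 18.

Enumerate products U × V with U ∈ τ_X, V ∈ τ_Y (deduplicated):
  ∅ × ∅ = {} (∅)
  {2} × {o} = {(2,o)}
  {3} × {o} = {(3,o)}
  {1, 2} × {o} = {(1,o), (2,o)}
  {2} × {o, p} = {(2,o), (2,p)}
  {2, 3} × {o} = {(2,o), (3,o)}
  {3} × {o, p} = {(3,o), (3,p)}
  {1, 2, 3} × {o} = {(1,o), (2,o), (3,o)}
  {1, 2} × {o, p} = {(1,o), (1,p), (2,o), (2,p)}
  {2, 3} × {o, p} = {(2,o), (2,p), (3,o), (3,p)}
  {1, 2, 3} × {o, p} = {(1,o), (1,p), (2,o), (2,p), (3,o), (3,p)}
These 11 distinct sets form the basis B.
Close under arbitrary unions to get τ_{X×Y}; counting gives |τ_{X×Y}| = 18.


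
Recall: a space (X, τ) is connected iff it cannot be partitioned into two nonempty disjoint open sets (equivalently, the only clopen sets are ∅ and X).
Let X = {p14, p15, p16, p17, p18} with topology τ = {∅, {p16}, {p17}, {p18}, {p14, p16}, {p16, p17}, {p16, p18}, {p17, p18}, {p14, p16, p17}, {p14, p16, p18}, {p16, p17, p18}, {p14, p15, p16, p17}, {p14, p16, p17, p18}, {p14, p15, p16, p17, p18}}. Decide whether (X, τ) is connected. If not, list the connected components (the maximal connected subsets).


(X, τ) is disconnected; components = [{p18}, {p14, p15, p16, p17}].

Find clopen sets (U ∈ τ with X ∖ U ∈ τ):
  U = ∅, X ∖ U = {p14, p15, p16, p17, p18} — both open, so U is clopen.
  U = {p18}, X ∖ U = {p14, p15, p16, p17} — both open, so U is clopen.
  U = {p14, p15, p16, p17}, X ∖ U = {p18} — both open, so U is clopen.
  U = {p14, p15, p16, p17, p18}, X ∖ U = ∅ — both open, so U is clopen.
Nontrivial clopen(s) exist: e.g. {p18}. So (X, τ) is disconnected.
Compute connected components by grouping points that agree on all clopens:
  component: {p18}
  component: {p14, p15, p16, p17}


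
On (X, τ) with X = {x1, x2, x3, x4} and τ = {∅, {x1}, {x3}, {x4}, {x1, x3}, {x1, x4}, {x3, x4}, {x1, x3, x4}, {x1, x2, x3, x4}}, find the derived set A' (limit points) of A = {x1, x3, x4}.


A' = {x2}

For each x ∈ X, list the open sets U ∈ τ with x ∈ U, then check whether U ∩ (A ∖ {x}) ≠ ∅ for every such U.
  x = x1: open {x1} ∋ x has {x1} ∩ (A ∖ {x1}) = ∅, so x is NOT a limit point.
  x = x2: opens ∋ x are {x1, x2, x3, x4}; each meets A ∖ {x2}, so x IS a limit point.
  x = x3: open {x3} ∋ x has {x3} ∩ (A ∖ {x3}) = ∅, so x is NOT a limit point.
  x = x4: open {x4} ∋ x has {x4} ∩ (A ∖ {x4}) = ∅, so x is NOT a limit point.
Collecting: A' = {x2}.


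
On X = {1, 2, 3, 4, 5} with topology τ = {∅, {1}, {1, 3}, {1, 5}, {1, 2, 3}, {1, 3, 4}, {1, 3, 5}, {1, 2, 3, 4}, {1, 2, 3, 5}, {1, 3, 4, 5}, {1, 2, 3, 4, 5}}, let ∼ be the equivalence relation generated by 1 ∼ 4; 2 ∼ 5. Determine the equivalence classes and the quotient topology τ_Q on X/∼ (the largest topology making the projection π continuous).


X/∼ = {[1=4], [2=5], [3]}; |τ_Q| = 3.

Equivalence classes: [1=4], [2=5], [3].
Quotient map π: X → X/∼ sends 1 ↦ [1=4], 2 ↦ [2=5], 3 ↦ [3], 4 ↦ [1=4], 5 ↦ [2=5].
For each subset V ⊆ X/∼, compute π^{-1}(V) ⊆ X and check whether π^{-1}(V) ∈ τ. V is open in τ_Q iff π^{-1}(V) ∈ τ.
  V = {}: π^{-1}(V) = ∅ ∈ τ ✓.
  V = {[1=4]}: π^{-1}(V) = {1, 4} ∉ τ ✗.
  V = {[2=5]}: π^{-1}(V) = {2, 5} ∉ τ ✗.
  V = {[1=4], [2=5]}: π^{-1}(V) = {1, 2, 4, 5} ∉ τ ✗.
  V = {[3]}: π^{-1}(V) = {3} ∉ τ ✗.
  V = {[1=4], [3]}: π^{-1}(V) = {1, 3, 4} ∈ τ ✓.
  V = {[2=5], [3]}: π^{-1}(V) = {2, 3, 5} ∉ τ ✗.
  V = {[1=4], [2=5], [3]}: π^{-1}(V) = {1, 2, 3, 4, 5} ∈ τ ✓.
Open sets in the quotient: τ_Q = {{}, {[1=4], [3]}, {[1=4], [2=5], [3]}} (3 elements).
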